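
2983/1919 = 1  +  56/101 = 1.55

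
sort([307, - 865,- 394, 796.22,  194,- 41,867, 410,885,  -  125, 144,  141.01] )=[ - 865 ,  -  394, - 125, - 41, 141.01, 144, 194, 307,410,796.22, 867, 885 ]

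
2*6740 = 13480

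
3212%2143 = 1069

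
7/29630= 7/29630 = 0.00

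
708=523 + 185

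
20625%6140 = 2205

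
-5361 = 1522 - 6883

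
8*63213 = 505704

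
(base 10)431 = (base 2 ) 110101111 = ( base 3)120222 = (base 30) EB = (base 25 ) H6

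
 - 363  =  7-370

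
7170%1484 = 1234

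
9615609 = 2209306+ 7406303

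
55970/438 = 127+ 172/219 = 127.79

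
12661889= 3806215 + 8855674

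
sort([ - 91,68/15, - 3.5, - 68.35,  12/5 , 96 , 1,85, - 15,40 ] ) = [ - 91, - 68.35,  -  15, - 3.5,  1, 12/5,  68/15,  40 , 85,96 ]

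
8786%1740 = 86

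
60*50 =3000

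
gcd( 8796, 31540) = 4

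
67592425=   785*86105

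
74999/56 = 74999/56 = 1339.27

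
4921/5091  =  4921/5091 = 0.97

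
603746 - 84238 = 519508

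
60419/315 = 60419/315=191.81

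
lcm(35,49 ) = 245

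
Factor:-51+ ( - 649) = - 2^2 * 5^2 * 7^1= -700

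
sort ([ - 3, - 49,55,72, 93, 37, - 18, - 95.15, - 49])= [ - 95.15, - 49, - 49,- 18, - 3 , 37, 55,  72, 93]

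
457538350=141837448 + 315700902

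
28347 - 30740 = - 2393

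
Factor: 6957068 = 2^2*853^1*2039^1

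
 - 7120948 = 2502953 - 9623901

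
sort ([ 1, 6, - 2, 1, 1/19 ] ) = [-2, 1/19, 1, 1,6 ] 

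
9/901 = 9/901 = 0.01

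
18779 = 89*211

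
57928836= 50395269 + 7533567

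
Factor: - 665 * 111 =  - 3^1 * 5^1*7^1 * 19^1*37^1= - 73815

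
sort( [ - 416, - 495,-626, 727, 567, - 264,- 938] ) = [ - 938, - 626, - 495, - 416,  -  264, 567,  727] 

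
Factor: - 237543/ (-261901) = 3^1 * 23^( - 1)*59^ ( - 1 ) * 193^ ( - 1)*79181^1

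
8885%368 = 53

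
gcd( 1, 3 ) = 1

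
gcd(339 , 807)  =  3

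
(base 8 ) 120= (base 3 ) 2222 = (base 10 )80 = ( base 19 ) 44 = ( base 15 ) 55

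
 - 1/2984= - 1/2984  =  -  0.00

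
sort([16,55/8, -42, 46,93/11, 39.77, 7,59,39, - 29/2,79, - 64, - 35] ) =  [  -  64, - 42, - 35, - 29/2 , 55/8,7,  93/11, 16,39, 39.77,46, 59,79] 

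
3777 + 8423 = 12200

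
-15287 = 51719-67006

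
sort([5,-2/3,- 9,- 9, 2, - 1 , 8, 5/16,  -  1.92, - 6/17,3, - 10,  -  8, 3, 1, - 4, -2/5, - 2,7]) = [ -10, - 9 , - 9, -8, - 4,-2, - 1.92, - 1, -2/3, -2/5,-6/17,5/16,1,2,3,3,5, 7,8]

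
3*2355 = 7065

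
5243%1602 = 437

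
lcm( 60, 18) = 180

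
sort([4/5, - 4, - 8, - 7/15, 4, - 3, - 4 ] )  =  [ - 8, - 4, - 4,-3, - 7/15, 4/5, 4 ] 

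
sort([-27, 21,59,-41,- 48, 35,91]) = [ - 48,-41, - 27,21,35, 59,91]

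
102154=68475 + 33679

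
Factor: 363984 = 2^4*3^1*7583^1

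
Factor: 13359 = 3^1*61^1 * 73^1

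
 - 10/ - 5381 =10/5381 = 0.00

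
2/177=2/177 = 0.01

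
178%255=178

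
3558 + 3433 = 6991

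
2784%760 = 504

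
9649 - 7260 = 2389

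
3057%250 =57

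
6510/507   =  12 + 142/169=12.84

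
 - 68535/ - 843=81+84/281 = 81.30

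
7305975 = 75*97413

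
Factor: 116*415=2^2*5^1*29^1 *83^1 = 48140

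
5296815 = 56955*93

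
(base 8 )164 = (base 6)312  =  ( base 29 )40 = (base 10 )116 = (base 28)44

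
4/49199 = 4/49199 = 0.00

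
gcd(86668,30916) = 4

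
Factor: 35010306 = 2^1*3^4*216113^1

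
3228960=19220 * 168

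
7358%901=150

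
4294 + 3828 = 8122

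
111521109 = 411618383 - 300097274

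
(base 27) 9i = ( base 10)261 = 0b100000101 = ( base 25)ab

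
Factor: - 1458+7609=6151=6151^1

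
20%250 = 20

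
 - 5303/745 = -8 + 657/745 =- 7.12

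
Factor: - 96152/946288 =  - 2^( - 1)*7^( - 1 )*71^( - 1 )*101^1 = - 101/994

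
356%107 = 35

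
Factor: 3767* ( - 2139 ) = -3^1*23^1*31^1*3767^1  =  - 8057613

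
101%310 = 101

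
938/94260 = 469/47130=0.01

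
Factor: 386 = 2^1 *193^1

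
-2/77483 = -2/77483 = -0.00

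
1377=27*51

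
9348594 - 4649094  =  4699500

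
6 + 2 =8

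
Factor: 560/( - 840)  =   - 2^1*3^ (- 1 ) =-2/3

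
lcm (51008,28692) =459072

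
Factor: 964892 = 2^2* 463^1*521^1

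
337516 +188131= 525647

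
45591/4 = 11397+3/4 = 11397.75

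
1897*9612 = 18233964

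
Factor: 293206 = 2^1 *146603^1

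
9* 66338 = 597042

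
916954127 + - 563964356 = 352989771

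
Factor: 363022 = 2^1*11^1*29^1*569^1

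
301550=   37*8150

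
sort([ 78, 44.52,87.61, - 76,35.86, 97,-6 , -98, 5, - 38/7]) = [ - 98, -76,-6, - 38/7,  5, 35.86,44.52, 78,  87.61, 97]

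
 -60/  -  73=60/73 = 0.82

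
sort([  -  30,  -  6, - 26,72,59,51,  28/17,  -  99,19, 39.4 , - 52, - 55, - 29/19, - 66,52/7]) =[ - 99,  -  66, - 55, - 52,  -  30, - 26, - 6, - 29/19, 28/17,52/7,19,39.4,51,59,72 ] 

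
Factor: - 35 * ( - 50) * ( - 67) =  -117250 = -2^1 * 5^3*7^1*67^1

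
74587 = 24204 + 50383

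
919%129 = 16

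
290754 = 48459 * 6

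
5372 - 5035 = 337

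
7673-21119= - 13446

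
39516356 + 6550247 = 46066603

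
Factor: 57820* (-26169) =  - 1513091580  =  - 2^2*3^1*5^1*7^2 * 11^1*13^1 * 59^1*61^1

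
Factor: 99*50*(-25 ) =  - 2^1*3^2*5^4*11^1 = -123750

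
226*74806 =16906156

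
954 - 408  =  546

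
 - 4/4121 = - 1 + 4117/4121 = - 0.00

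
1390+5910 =7300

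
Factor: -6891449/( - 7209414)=2^ (-1) * 3^(-2 )*311^1*22159^1*400523^(-1) 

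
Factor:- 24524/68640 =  - 2^ ( - 3 )*3^( - 1)*5^(-1)*11^( - 1)*13^( - 1 )*6131^1=- 6131/17160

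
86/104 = 43/52 = 0.83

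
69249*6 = 415494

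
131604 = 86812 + 44792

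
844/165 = 5 + 19/165= 5.12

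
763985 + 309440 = 1073425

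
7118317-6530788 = 587529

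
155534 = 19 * 8186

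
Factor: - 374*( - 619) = 2^1*11^1*17^1*619^1 = 231506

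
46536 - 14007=32529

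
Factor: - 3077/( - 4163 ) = 17/23 = 17^1*23^ ( - 1)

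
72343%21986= 6385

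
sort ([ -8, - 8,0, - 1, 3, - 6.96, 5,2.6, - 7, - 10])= [  -  10, - 8,-8, - 7, - 6.96 , - 1,0,2.6,3,5]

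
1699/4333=1699/4333 = 0.39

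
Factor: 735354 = 2^1*3^2*40853^1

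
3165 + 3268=6433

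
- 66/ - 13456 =33/6728 = 0.00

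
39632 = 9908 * 4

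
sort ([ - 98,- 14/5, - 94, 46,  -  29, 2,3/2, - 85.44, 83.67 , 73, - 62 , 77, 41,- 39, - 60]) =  [ - 98, - 94, - 85.44, - 62, - 60,-39, - 29,-14/5,3/2, 2, 41,46,73, 77, 83.67 ]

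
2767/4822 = 2767/4822 = 0.57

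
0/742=0= 0.00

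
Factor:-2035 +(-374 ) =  - 2409 = -3^1*11^1*73^1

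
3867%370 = 167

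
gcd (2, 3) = 1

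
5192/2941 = 1 + 2251/2941 = 1.77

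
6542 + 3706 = 10248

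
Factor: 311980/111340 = 821/293 = 293^( - 1)*821^1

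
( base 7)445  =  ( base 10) 229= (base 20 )b9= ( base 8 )345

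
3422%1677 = 68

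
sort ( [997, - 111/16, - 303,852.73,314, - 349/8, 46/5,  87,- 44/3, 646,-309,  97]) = [ - 309 ,-303, - 349/8,  -  44/3 , - 111/16,46/5, 87, 97, 314,646, 852.73 , 997 ]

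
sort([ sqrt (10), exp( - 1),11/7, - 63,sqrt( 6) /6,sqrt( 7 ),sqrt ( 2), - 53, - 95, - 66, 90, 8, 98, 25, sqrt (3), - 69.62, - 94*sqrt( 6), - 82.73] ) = [ - 94*sqrt( 6 ), - 95, - 82.73, - 69.62, - 66,- 63, - 53, exp( - 1 ),sqrt( 6 )/6, sqrt(2),11/7, sqrt( 3),sqrt( 7) , sqrt(10 ),8,25, 90, 98]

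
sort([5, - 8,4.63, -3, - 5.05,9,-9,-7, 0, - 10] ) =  [ - 10 , - 9, - 8, - 7,- 5.05, - 3, 0,4.63, 5,9] 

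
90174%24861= 15591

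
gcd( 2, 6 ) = 2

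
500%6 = 2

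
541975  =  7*77425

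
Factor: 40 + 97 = 137  =  137^1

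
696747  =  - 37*(- 18831) 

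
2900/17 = 170 + 10/17 = 170.59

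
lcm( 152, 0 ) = 0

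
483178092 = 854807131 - 371629039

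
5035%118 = 79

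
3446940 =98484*35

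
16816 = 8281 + 8535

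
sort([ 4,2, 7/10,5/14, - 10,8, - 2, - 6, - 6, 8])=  [ - 10, - 6,-6, - 2, 5/14 , 7/10, 2,4,8,8 ]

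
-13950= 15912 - 29862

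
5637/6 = 939+1/2  =  939.50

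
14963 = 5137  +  9826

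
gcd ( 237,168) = 3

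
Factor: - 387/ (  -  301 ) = 9/7 = 3^2*7^(-1 )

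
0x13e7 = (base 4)1033213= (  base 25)83K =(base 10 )5095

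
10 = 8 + 2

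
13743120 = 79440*173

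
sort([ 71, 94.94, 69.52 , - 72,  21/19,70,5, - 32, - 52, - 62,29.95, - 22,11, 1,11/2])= [ - 72 , - 62, - 52, - 32,  -  22,1, 21/19, 5 , 11/2,11, 29.95,69.52 , 70, 71,94.94]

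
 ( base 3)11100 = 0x75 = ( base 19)63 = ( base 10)117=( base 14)85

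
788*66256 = 52209728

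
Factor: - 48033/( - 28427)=3^4 * 7^( - 1 ) * 31^( - 1) * 131^( -1 )*593^1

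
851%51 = 35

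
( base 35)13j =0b10101000101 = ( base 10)1349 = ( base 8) 2505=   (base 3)1211222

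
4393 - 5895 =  - 1502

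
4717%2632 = 2085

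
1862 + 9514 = 11376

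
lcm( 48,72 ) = 144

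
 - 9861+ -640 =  - 10501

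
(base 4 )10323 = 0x13b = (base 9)380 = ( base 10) 315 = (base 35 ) 90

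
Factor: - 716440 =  - 2^3 * 5^1*17911^1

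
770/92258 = 385/46129 = 0.01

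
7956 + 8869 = 16825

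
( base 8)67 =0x37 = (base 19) 2h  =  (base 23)29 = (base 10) 55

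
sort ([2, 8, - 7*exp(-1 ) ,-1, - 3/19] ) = [ - 7*exp(  -  1 ) , - 1, - 3/19, 2,8]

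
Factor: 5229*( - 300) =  - 2^2*3^3 * 5^2*7^1*83^1 = - 1568700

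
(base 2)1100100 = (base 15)6a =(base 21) 4G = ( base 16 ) 64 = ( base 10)100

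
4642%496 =178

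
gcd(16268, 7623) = 7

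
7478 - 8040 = - 562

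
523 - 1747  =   - 1224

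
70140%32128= 5884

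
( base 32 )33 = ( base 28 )3F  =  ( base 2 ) 1100011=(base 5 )344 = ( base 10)99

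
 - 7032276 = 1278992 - 8311268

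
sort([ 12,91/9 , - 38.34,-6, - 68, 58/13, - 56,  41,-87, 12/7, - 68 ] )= [ - 87, - 68, - 68,-56, - 38.34,- 6, 12/7,  58/13 , 91/9, 12, 41]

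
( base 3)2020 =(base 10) 60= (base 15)40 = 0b111100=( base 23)2e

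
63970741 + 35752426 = 99723167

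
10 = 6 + 4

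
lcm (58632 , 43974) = 175896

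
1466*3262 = 4782092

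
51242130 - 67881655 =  - 16639525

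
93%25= 18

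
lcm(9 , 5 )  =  45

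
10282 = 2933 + 7349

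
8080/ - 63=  -129 + 47/63  =  - 128.25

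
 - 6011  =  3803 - 9814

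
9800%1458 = 1052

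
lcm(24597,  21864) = 196776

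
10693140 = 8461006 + 2232134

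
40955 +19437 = 60392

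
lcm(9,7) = 63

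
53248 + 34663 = 87911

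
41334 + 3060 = 44394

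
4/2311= 4/2311 = 0.00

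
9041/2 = 9041/2= 4520.50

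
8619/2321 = 8619/2321 = 3.71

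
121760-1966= 119794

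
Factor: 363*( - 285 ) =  - 3^2*5^1*11^2*19^1=- 103455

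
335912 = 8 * 41989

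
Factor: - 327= -3^1  *109^1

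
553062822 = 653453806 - 100390984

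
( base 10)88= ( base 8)130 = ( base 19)4C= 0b1011000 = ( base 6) 224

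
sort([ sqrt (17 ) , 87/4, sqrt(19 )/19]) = [ sqrt( 19)/19  ,  sqrt( 17),87/4]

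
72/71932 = 18/17983   =  0.00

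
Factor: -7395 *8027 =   -  59359665 = - 3^1 * 5^1 * 17^1*23^1  *  29^1 * 349^1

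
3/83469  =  1/27823= 0.00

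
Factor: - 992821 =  - 37^1*26833^1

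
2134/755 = 2134/755=2.83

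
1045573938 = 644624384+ 400949554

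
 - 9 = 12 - 21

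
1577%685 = 207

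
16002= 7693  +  8309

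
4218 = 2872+1346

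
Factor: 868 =2^2*7^1*31^1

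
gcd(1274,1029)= 49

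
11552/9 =1283 + 5/9 = 1283.56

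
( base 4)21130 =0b1001011100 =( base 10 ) 604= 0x25C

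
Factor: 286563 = 3^1*59^1*1619^1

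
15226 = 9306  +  5920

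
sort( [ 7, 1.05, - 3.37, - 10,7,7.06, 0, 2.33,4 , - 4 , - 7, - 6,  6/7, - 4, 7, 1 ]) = [ - 10,- 7 , - 6, - 4, - 4, - 3.37,0, 6/7, 1 , 1.05, 2.33,  4, 7, 7, 7, 7.06 ] 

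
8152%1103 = 431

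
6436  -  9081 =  - 2645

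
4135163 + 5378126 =9513289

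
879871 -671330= 208541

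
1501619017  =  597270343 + 904348674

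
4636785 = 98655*47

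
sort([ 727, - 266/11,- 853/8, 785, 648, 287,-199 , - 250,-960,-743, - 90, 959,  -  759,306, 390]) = [-960, - 759, - 743, - 250, - 199,-853/8, - 90,-266/11, 287,306  ,  390, 648, 727,785, 959 ] 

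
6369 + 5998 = 12367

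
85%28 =1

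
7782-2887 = 4895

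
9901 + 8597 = 18498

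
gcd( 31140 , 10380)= 10380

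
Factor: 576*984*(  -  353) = -2^9 *3^3*41^1*353^1 = - 200074752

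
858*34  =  29172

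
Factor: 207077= 13^1 * 17^1*937^1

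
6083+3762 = 9845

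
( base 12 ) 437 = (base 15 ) 2b4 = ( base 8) 1153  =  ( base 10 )619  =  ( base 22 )163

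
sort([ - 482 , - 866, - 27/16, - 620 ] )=[ - 866,-620, - 482, - 27/16 ] 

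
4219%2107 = 5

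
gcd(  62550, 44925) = 75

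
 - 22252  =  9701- 31953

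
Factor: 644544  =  2^6*3^3 * 373^1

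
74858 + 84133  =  158991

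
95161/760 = 95161/760= 125.21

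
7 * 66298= 464086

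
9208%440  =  408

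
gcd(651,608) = 1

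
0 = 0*85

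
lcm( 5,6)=30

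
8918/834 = 4459/417  =  10.69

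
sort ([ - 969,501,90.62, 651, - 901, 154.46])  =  [  -  969,-901,90.62, 154.46, 501,651]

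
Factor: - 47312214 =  - 2^1 * 3^1*7885369^1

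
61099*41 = 2505059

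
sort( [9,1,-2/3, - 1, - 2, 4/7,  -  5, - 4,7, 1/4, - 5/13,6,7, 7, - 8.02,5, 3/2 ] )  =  [  -  8.02,-5, - 4, - 2, - 1, - 2/3, - 5/13, 1/4, 4/7,1, 3/2,5,6,7 , 7, 7,9]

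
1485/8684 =1485/8684 = 0.17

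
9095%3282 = 2531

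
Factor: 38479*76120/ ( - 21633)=  -  2^3*3^ (- 1)*5^1*7^1*11^1*23^1*173^1*239^1*7211^( - 1 ) =-2929021480/21633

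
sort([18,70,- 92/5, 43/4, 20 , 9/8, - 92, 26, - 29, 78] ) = [ - 92, - 29,  -  92/5,9/8,43/4,18,20,26,  70 , 78] 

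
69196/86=34598/43  =  804.60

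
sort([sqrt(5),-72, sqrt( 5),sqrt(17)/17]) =[  -  72,sqrt(17 ) /17,sqrt( 5),sqrt( 5)]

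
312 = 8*39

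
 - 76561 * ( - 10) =765610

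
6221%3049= 123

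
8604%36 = 0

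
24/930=4/155 = 0.03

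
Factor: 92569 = 92569^1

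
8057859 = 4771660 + 3286199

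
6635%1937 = 824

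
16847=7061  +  9786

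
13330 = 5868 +7462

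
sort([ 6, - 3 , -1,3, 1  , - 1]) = [ - 3, - 1, - 1, 1,3,  6]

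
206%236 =206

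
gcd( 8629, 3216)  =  1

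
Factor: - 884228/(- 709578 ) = 2^1*3^( - 2 )*79^( - 1)*443^1 = 886/711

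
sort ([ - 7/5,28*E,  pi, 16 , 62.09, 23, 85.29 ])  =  [ - 7/5,  pi,16, 23, 62.09 , 28*E,85.29]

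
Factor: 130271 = 17^1*79^1*97^1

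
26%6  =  2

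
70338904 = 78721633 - 8382729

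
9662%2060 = 1422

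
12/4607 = 12/4607 =0.00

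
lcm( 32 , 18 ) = 288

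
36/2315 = 36/2315=0.02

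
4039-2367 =1672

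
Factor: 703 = 19^1*37^1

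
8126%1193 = 968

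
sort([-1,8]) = [-1,8]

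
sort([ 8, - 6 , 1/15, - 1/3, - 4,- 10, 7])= [ - 10, - 6,-4, - 1/3  ,  1/15,7,8]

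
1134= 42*27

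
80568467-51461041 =29107426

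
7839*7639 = 59882121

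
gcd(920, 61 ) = 1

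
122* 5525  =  674050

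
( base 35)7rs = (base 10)9548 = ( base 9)14078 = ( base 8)22514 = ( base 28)c50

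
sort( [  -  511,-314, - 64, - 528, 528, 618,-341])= [-528,-511,-341,-314, - 64,528, 618 ]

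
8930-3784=5146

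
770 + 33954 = 34724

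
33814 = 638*53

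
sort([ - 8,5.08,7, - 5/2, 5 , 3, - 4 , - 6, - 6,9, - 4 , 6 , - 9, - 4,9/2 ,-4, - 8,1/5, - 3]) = [ - 9 , - 8,-8 , - 6, - 6, - 4, - 4 ,-4, -4, - 3,-5/2,1/5 , 3 , 9/2 , 5, 5.08,6, 7, 9]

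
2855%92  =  3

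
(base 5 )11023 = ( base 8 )1373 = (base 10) 763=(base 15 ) 35d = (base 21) 1f7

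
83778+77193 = 160971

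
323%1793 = 323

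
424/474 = 212/237  =  0.89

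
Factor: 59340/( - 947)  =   - 2^2*3^1*5^1 * 23^1*43^1*947^ ( - 1) 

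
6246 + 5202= 11448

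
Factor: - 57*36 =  - 2052 = - 2^2*3^3*19^1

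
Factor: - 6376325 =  - 5^2*255053^1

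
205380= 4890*42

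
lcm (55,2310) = 2310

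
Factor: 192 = 2^6*3^1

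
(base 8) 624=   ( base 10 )404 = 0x194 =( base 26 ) FE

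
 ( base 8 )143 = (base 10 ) 99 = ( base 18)59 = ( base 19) 54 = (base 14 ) 71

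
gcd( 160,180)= 20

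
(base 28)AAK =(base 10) 8140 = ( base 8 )17714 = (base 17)1B2E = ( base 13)3922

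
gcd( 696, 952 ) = 8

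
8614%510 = 454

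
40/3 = 13 + 1/3  =  13.33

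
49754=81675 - 31921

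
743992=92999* 8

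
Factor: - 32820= - 2^2*3^1*5^1*547^1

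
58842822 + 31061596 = 89904418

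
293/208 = 293/208  =  1.41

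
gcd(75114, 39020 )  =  2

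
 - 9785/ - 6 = 9785/6 = 1630.83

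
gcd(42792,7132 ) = 7132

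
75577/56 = 1349  +  33/56 = 1349.59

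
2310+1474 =3784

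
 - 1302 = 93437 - 94739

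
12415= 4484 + 7931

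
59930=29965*2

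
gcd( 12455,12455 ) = 12455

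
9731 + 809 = 10540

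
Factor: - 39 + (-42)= - 3^4=- 81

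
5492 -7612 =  - 2120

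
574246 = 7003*82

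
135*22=2970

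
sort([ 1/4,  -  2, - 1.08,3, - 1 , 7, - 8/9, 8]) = [ - 2,- 1.08 , - 1, - 8/9, 1/4,3,7, 8] 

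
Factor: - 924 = -2^2* 3^1*7^1 * 11^1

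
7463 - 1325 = 6138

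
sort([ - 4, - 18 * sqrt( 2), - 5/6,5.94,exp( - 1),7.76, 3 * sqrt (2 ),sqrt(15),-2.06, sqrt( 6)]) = [ - 18*sqrt( 2), - 4, - 2.06, - 5/6, exp( - 1 ), sqrt( 6 ), sqrt(15), 3 * sqrt( 2),5.94  ,  7.76 ]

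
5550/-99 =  - 57+31/33 = - 56.06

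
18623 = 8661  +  9962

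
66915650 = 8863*7550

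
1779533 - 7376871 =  - 5597338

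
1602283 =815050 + 787233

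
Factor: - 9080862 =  - 2^1*3^1 * 7^1 * 216211^1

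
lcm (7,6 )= 42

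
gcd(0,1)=1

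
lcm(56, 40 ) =280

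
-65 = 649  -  714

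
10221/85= 10221/85 = 120.25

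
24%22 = 2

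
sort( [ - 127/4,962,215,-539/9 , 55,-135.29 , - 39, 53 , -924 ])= [-924 , - 135.29,-539/9, - 39, - 127/4 , 53,55, 215 , 962 ] 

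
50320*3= 150960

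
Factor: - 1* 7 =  - 7 =- 7^1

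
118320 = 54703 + 63617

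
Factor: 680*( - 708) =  - 2^5*3^1*5^1*17^1*59^1 = - 481440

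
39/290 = 39/290=0.13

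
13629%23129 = 13629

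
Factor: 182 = 2^1*7^1*13^1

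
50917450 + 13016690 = 63934140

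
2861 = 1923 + 938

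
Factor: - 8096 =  - 2^5*11^1*23^1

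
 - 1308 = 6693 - 8001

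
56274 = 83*678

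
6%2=0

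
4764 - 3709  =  1055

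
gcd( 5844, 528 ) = 12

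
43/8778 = 43/8778 = 0.00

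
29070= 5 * 5814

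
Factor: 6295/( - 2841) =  - 3^( - 1 ) * 5^1*947^( - 1)*1259^1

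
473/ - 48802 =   -  473/48802  =  - 0.01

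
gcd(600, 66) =6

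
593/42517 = 593/42517 = 0.01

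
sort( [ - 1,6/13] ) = [-1,6/13 ]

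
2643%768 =339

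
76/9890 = 38/4945 = 0.01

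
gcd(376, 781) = 1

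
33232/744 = 134/3  =  44.67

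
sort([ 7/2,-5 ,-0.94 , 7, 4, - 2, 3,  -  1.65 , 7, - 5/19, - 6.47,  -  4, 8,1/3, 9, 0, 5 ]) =[ - 6.47, - 5, - 4, - 2,-1.65, - 0.94,-5/19, 0,  1/3,3, 7/2,4, 5 , 7  ,  7, 8,  9]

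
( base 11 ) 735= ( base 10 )885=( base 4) 31311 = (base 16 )375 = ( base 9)1183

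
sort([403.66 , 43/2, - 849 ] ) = [ - 849, 43/2, 403.66]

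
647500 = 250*2590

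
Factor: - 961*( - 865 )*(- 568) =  - 2^3 * 5^1*31^2*71^1*173^1= - 472158520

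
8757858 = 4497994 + 4259864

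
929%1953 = 929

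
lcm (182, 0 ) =0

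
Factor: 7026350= 2^1*5^2*140527^1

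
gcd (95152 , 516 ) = 4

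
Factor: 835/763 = 5^1*7^( - 1 )*109^( - 1 )  *  167^1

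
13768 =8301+5467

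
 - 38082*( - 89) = 3389298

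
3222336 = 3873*832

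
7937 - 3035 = 4902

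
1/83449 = 1/83449 = 0.00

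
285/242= 285/242 = 1.18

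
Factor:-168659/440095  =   - 5^(  -  1)*23^1 * 7333^1 * 88019^( - 1) 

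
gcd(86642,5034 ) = 2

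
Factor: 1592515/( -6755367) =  - 3^( - 1)*5^1*89^ (-1)*25301^ ( - 1 )*318503^1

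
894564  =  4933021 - 4038457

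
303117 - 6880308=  - 6577191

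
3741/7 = 534 + 3/7 = 534.43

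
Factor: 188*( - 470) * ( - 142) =2^4*5^1*47^2*71^1 = 12547120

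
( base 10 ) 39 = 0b100111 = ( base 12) 33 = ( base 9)43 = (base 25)1e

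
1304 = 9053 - 7749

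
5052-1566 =3486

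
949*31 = 29419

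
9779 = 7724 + 2055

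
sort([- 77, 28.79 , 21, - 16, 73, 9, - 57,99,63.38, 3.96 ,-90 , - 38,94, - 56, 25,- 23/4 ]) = [-90, - 77, - 57,-56 , - 38,-16 , - 23/4 , 3.96, 9, 21 , 25,28.79,63.38, 73,94, 99 ]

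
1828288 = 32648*56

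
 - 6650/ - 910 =7 + 4/13=7.31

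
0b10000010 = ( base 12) AA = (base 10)130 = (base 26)50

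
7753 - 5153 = 2600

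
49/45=1  +  4/45 = 1.09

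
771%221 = 108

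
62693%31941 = 30752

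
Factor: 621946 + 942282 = 2^2*391057^1 =1564228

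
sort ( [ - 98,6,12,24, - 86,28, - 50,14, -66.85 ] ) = [ - 98,  -  86,-66.85, - 50,6,12,14, 24,28 ]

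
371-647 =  - 276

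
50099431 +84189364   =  134288795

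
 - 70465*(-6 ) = 422790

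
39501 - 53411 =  - 13910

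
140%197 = 140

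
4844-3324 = 1520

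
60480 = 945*64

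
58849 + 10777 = 69626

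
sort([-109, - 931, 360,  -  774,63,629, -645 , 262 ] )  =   [ - 931, - 774, - 645, - 109, 63,  262,360, 629]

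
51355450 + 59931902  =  111287352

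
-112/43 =-3 + 17/43=-2.60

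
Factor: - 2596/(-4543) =4/7 = 2^2*7^(-1)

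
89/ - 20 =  - 5+ 11/20 = - 4.45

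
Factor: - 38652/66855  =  -2^2*5^( - 1)*3221^1*4457^( - 1) = - 12884/22285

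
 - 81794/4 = -20449+1/2 = -  20448.50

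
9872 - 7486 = 2386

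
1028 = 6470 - 5442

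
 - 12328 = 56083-68411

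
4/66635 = 4/66635 =0.00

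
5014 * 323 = 1619522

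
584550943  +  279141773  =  863692716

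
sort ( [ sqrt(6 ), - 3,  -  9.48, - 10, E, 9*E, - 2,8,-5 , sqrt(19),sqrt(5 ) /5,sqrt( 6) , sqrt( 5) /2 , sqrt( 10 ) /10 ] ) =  [ - 10,-9.48, - 5, - 3, - 2,sqrt(10 )/10,sqrt( 5 ) /5, sqrt( 5 )/2,sqrt(6),sqrt( 6),E, sqrt( 19), 8,9*E]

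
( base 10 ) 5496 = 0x1578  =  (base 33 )51I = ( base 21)C9F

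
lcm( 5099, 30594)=30594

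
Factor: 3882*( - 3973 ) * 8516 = - 2^3* 3^1 * 29^1 *137^1*647^1 * 2129^1= - 131343851976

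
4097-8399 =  - 4302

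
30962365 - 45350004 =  - 14387639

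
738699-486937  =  251762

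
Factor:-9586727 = - 9586727^1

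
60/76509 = 20/25503 = 0.00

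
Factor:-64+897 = 833 = 7^2*17^1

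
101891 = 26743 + 75148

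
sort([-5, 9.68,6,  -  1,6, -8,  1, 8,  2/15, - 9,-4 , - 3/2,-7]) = [ - 9, - 8,  -  7,-5, - 4, - 3/2 , -1,2/15,1,  6,6, 8,9.68] 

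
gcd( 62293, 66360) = 7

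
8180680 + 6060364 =14241044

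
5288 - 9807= - 4519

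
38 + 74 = 112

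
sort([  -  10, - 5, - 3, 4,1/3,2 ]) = [ - 10, - 5, - 3, 1/3,2,4] 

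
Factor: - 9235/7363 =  - 5^1*37^( - 1)  *199^( - 1 )*1847^1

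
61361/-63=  - 974 + 1/63=- 973.98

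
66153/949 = 69+ 672/949 = 69.71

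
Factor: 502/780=251/390 = 2^(-1 )*3^( - 1 )*5^(-1 ) * 13^ ( - 1 )*251^1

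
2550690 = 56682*45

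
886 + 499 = 1385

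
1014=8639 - 7625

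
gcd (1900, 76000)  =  1900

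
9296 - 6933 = 2363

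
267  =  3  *89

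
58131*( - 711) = -41331141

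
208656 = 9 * 23184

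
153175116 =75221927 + 77953189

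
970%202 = 162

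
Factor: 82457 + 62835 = 2^2*7^1*5189^1 = 145292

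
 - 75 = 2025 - 2100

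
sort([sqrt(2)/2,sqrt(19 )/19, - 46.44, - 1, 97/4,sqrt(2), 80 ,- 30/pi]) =[ - 46.44,-30/pi , - 1,sqrt( 19)/19  ,  sqrt(2 )/2,sqrt(2),97/4, 80]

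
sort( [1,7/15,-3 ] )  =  [-3,  7/15, 1] 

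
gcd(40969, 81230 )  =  1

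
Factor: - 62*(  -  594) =36828 = 2^2*3^3*11^1*31^1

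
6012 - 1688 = 4324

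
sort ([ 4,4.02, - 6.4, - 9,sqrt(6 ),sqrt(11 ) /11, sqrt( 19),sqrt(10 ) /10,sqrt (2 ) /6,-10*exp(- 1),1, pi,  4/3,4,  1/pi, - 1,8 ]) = [  -  9, - 6.4, - 10*exp( - 1 ), - 1, sqrt(2 ) /6,sqrt(11)/11, sqrt(10 ) /10,1/pi,1,4/3, sqrt(6),pi,4, 4,  4.02,sqrt( 19 ),8]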